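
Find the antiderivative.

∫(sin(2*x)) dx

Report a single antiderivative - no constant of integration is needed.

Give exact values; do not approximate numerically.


Answer: -cos(2*x)/2.


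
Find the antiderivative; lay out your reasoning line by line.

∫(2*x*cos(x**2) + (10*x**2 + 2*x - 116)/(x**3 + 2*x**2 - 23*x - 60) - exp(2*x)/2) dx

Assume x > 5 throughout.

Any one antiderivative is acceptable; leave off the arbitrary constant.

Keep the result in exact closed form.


Step 1. Rewrite: now ∫(2*x*cos(x**2)) dx + ∫((10*x**2 + 2*x - 116)/(x**3 + 2*x**2 - 23*x - 60)) dx + ∫(-exp(2*x)/2) dx.
Step 2. Decompose ∫((10*x**2 + 2*x - 116)/(x**3 + 2*x**2 - 23*x - 60)) dx by partial fractions, (10*x**2 + 2*x - 116)/(x**3 + 2*x**2 - 23*x - 60) = 4/(x + 4) + 4/(x + 3) + 2/(x - 5): now ∫(2*x*cos(x**2)) dx + ∫(2/(x - 5)) dx + ∫(4/(x + 3)) dx + ∫(4/(x + 4)) dx + ∫(-exp(2*x)/2) dx.
Step 3. Evaluate the standard form [assuming x > 5]: now 2*log(x - 5) + ∫(2*x*cos(x**2)) dx + ∫(4/(x + 3)) dx + ∫(4/(x + 4)) dx + ∫(-exp(2*x)/2) dx.
Step 4. Evaluate the standard form [assuming x > -4]: now 2*log(x - 5) + 4*log(x + 4) + ∫(2*x*cos(x**2)) dx + ∫(4/(x + 3)) dx + ∫(-exp(2*x)/2) dx.
Step 5. Evaluate the standard form [assuming x > -3]: now 2*log(x - 5) + 4*log(x + 3) + 4*log(x + 4) + ∫(2*x*cos(x**2)) dx + ∫(-exp(2*x)/2) dx.
Step 6. Substitute u = x**2, turning ∫(2*x*cos(x**2)) dx into ∫(cos(u)) du: now 2*log(x - 5) + 4*log(x + 3) + 4*log(x + 4) + ∫(-exp(2*x)/2) dx + ∫(cos(u)) du.
Step 7. Evaluate the standard form: now 2*log(x - 5) + 4*log(x + 3) + 4*log(x + 4) + sin(u) + ∫(-exp(2*x)/2) dx.
Step 8. Substitute back u = x**2: now 2*log(x - 5) + 4*log(x + 3) + 4*log(x + 4) + sin(x**2) + ∫(-exp(2*x)/2) dx.
Step 9. Evaluate the standard form: now -exp(2*x)/4 + 2*log(x - 5) + 4*log(x + 3) + 4*log(x + 4) + sin(x**2).
Answer: -exp(2*x)/4 + 2*log(x - 5) + 4*log(x + 3) + 4*log(x + 4) + sin(x**2).


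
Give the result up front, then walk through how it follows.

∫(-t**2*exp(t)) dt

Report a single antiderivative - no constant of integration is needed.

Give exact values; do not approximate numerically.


The answer is -t**2*exp(t) + 2*t*exp(t) - 2*exp(t).
Step 1. Integrate ∫(-t**2*exp(t)) dt by parts with u = t**2, dv = (-exp(t)) dt, so v = -exp(t): now -t**2*exp(t) + ∫(2*t*exp(t)) dt.
Step 2. Integrate ∫(2*t*exp(t)) dt by parts with u = t, dv = (2*exp(t)) dt, so v = 2*exp(t): now -t**2*exp(t) + 2*t*exp(t) + ∫(-2*exp(t)) dt.
Step 3. Evaluate the standard form: now -t**2*exp(t) + 2*t*exp(t) - 2*exp(t).
Answer: -t**2*exp(t) + 2*t*exp(t) - 2*exp(t).


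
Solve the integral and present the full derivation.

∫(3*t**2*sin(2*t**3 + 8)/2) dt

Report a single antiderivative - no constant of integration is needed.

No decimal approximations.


Step 1. Substitute u = t**3 + 4, turning ∫(3*t**2*sin(2*t**3 + 8)/2) dt into ∫(sin(2*u)/2) du: now ∫(sin(2*u)/2) du.
Step 2. Evaluate the standard form: now -cos(2*u)/4.
Step 3. Substitute back u = t**3 + 4: now -cos(2*t**3 + 8)/4.
Answer: -cos(2*t**3 + 8)/4.


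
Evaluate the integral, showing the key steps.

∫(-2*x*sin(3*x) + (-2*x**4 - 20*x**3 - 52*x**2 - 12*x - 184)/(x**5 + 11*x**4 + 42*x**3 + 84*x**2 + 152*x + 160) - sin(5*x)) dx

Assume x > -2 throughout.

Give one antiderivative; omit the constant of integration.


Step 1. Rewrite: now ∫(-2*x*sin(3*x)) dx + ∫((-2*x**4 - 20*x**3 - 52*x**2 - 12*x - 184)/(x**5 + 11*x**4 + 42*x**3 + 84*x**2 + 152*x + 160)) dx + ∫(-sin(5*x)) dx.
Step 2. Evaluate the standard form: now cos(5*x)/5 + ∫(-2*x*sin(3*x)) dx + ∫((-2*x**4 - 20*x**3 - 52*x**2 - 12*x - 184)/(x**5 + 11*x**4 + 42*x**3 + 84*x**2 + 152*x + 160)) dx.
Step 3. Decompose ∫((-2*x**4 - 20*x**3 - 52*x**2 - 12*x - 184)/(x**5 + 11*x**4 + 42*x**3 + 84*x**2 + 152*x + 160)) dx by partial fractions, (-2*x**4 - 20*x**3 - 52*x**2 - 12*x - 184)/(x**5 + 11*x**4 + 42*x**3 + 84*x**2 + 152*x + 160) = 2/(x**2 + 4) - 2/(x + 5) + 5/(x + 4) - 5/(x + 2): now cos(5*x)/5 + ∫(-2*x*sin(3*x)) dx + ∫(-5/(x + 2)) dx + ∫(5/(x + 4)) dx + ∫(-2/(x + 5)) dx + ∫(2/(x**2 + 4)) dx.
Step 4. Evaluate the standard form [assuming x > -4]: now 5*log(x + 4) + cos(5*x)/5 + ∫(-2*x*sin(3*x)) dx + ∫(-5/(x + 2)) dx + ∫(-2/(x + 5)) dx + ∫(2/(x**2 + 4)) dx.
Step 5. Evaluate the standard form [assuming x > -2]: now -5*log(x + 2) + 5*log(x + 4) + cos(5*x)/5 + ∫(-2*x*sin(3*x)) dx + ∫(-2/(x + 5)) dx + ∫(2/(x**2 + 4)) dx.
Step 6. Evaluate the standard form [assuming x > -5]: now -5*log(x + 2) + 5*log(x + 4) - 2*log(x + 5) + cos(5*x)/5 + ∫(-2*x*sin(3*x)) dx + ∫(2/(x**2 + 4)) dx.
Step 7. Evaluate the standard form: now -5*log(x + 2) + 5*log(x + 4) - 2*log(x + 5) + cos(5*x)/5 + atan(x/2) + ∫(-2*x*sin(3*x)) dx.
Step 8. Integrate ∫(-2*x*sin(3*x)) dx by parts with u = x, dv = (-2*sin(3*x)) dx, so v = 2*cos(3*x)/3: now 2*x*cos(3*x)/3 - 5*log(x + 2) + 5*log(x + 4) - 2*log(x + 5) + cos(5*x)/5 + atan(x/2) + ∫(-2*cos(3*x)/3) dx.
Step 9. Evaluate the standard form: now 2*x*cos(3*x)/3 - 5*log(x + 2) + 5*log(x + 4) - 2*log(x + 5) - 2*sin(3*x)/9 + cos(5*x)/5 + atan(x/2).
Answer: 2*x*cos(3*x)/3 - 5*log(x + 2) + 5*log(x + 4) - 2*log(x + 5) - 2*sin(3*x)/9 + cos(5*x)/5 + atan(x/2).


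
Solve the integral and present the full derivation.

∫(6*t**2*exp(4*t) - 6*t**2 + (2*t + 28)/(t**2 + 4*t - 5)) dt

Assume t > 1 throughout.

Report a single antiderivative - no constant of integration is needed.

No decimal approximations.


Step 1. Rewrite: now ∫(-6*t**2) dt + ∫(6*t**2*exp(4*t)) dt + ∫((2*t + 28)/(t**2 + 4*t - 5)) dt.
Step 2. Decompose ∫((2*t + 28)/(t**2 + 4*t - 5)) dt by partial fractions, (2*t + 28)/(t**2 + 4*t - 5) = -3/(t + 5) + 5/(t - 1): now ∫(-6*t**2) dt + ∫(6*t**2*exp(4*t)) dt + ∫(5/(t - 1)) dt + ∫(-3/(t + 5)) dt.
Step 3. Evaluate the standard form [assuming t > -5]: now -3*log(t + 5) + ∫(-6*t**2) dt + ∫(6*t**2*exp(4*t)) dt + ∫(5/(t - 1)) dt.
Step 4. Evaluate the standard form [assuming t > 1]: now 5*log(t - 1) - 3*log(t + 5) + ∫(-6*t**2) dt + ∫(6*t**2*exp(4*t)) dt.
Step 5. Integrate ∫(6*t**2*exp(4*t)) dt by parts with u = t**2, dv = (6*exp(4*t)) dt, so v = 3*exp(4*t)/2: now 3*t**2*exp(4*t)/2 + 5*log(t - 1) - 3*log(t + 5) + ∫(-6*t**2) dt + ∫(-3*t*exp(4*t)) dt.
Step 6. Integrate ∫(-3*t*exp(4*t)) dt by parts with u = t, dv = (-3*exp(4*t)) dt, so v = -3*exp(4*t)/4: now 3*t**2*exp(4*t)/2 - 3*t*exp(4*t)/4 + 5*log(t - 1) - 3*log(t + 5) + ∫(-6*t**2) dt + ∫(3*exp(4*t)/4) dt.
Step 7. Evaluate the standard form: now 3*t**2*exp(4*t)/2 - 3*t*exp(4*t)/4 + 3*exp(4*t)/16 + 5*log(t - 1) - 3*log(t + 5) + ∫(-6*t**2) dt.
Step 8. Evaluate the standard form: now -2*t**3 + 3*t**2*exp(4*t)/2 - 3*t*exp(4*t)/4 + 3*exp(4*t)/16 + 5*log(t - 1) - 3*log(t + 5).
Answer: -2*t**3 + 3*t**2*exp(4*t)/2 - 3*t*exp(4*t)/4 + 3*exp(4*t)/16 + 5*log(t - 1) - 3*log(t + 5).


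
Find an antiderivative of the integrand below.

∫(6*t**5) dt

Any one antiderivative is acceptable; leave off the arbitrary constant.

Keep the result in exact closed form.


Answer: t**6.


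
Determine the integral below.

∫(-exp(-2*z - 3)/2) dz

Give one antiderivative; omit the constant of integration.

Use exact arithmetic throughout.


Answer: exp(-2*z - 3)/4.


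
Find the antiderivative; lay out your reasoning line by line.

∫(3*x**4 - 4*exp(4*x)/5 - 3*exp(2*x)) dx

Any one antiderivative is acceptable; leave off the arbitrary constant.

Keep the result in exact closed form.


Step 1. Rewrite: now ∫(3*x**4) dx + ∫(-3*exp(2*x)) dx + ∫(-4*exp(4*x)/5) dx.
Step 2. Evaluate the standard form: now -3*exp(2*x)/2 + ∫(3*x**4) dx + ∫(-4*exp(4*x)/5) dx.
Step 3. Evaluate the standard form: now 3*x**5/5 - 3*exp(2*x)/2 + ∫(-4*exp(4*x)/5) dx.
Step 4. Evaluate the standard form: now 3*x**5/5 - exp(4*x)/5 - 3*exp(2*x)/2.
Answer: 3*x**5/5 - exp(4*x)/5 - 3*exp(2*x)/2.


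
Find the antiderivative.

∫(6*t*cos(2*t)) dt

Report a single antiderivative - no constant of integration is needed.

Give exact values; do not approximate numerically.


Answer: 3*t*sin(2*t) + 3*cos(2*t)/2.


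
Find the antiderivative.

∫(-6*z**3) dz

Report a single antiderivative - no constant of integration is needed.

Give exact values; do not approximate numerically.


Answer: -3*z**4/2.


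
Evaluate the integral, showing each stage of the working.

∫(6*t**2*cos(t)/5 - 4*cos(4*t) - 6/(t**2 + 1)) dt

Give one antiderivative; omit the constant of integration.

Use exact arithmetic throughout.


Step 1. Rewrite: now ∫(6*t**2*cos(t)/5) dt + ∫(-6/(t**2 + 1)) dt + ∫(-4*cos(4*t)) dt.
Step 2. Integrate ∫(6*t**2*cos(t)/5) dt by parts with u = t**2, dv = (6*cos(t)/5) dt, so v = 6*sin(t)/5: now 6*t**2*sin(t)/5 + ∫(-12*t*sin(t)/5) dt + ∫(-6/(t**2 + 1)) dt + ∫(-4*cos(4*t)) dt.
Step 3. Integrate ∫(-12*t*sin(t)/5) dt by parts with u = t, dv = (-12*sin(t)/5) dt, so v = 12*cos(t)/5: now 6*t**2*sin(t)/5 + 12*t*cos(t)/5 + ∫(-6/(t**2 + 1)) dt + ∫(-12*cos(t)/5) dt + ∫(-4*cos(4*t)) dt.
Step 4. Evaluate the standard form: now 6*t**2*sin(t)/5 + 12*t*cos(t)/5 - 12*sin(t)/5 + ∫(-6/(t**2 + 1)) dt + ∫(-4*cos(4*t)) dt.
Step 5. Evaluate the standard form: now 6*t**2*sin(t)/5 + 12*t*cos(t)/5 - 12*sin(t)/5 - sin(4*t) + ∫(-6/(t**2 + 1)) dt.
Step 6. Evaluate the standard form: now 6*t**2*sin(t)/5 + 12*t*cos(t)/5 - 12*sin(t)/5 - sin(4*t) - 6*atan(t).
Answer: 6*t**2*sin(t)/5 + 12*t*cos(t)/5 - 12*sin(t)/5 - sin(4*t) - 6*atan(t).


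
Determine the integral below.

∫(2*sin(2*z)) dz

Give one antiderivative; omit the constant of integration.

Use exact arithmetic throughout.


Answer: -cos(2*z).


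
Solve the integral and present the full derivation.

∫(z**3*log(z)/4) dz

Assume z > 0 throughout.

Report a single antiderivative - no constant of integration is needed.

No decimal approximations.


Step 1. Integrate ∫(z**3*log(z)/4) dz by parts with u = log(z), dv = (z**3/4) dz, so v = z**4/16 [assuming z > 0]: now z**4*log(z)/16 + ∫(-z**3/16) dz.
Step 2. Evaluate the standard form: now z**4*log(z)/16 - z**4/64.
Answer: z**4*log(z)/16 - z**4/64.


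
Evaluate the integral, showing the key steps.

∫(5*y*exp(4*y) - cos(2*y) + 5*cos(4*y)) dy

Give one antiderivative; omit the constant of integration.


Step 1. Rewrite: now ∫(5*y*exp(4*y)) dy + ∫(-cos(2*y)) dy + ∫(5*cos(4*y)) dy.
Step 2. Integrate ∫(5*y*exp(4*y)) dy by parts with u = y, dv = (5*exp(4*y)) dy, so v = 5*exp(4*y)/4: now 5*y*exp(4*y)/4 + ∫(-5*exp(4*y)/4) dy + ∫(-cos(2*y)) dy + ∫(5*cos(4*y)) dy.
Step 3. Evaluate the standard form: now 5*y*exp(4*y)/4 - 5*exp(4*y)/16 + ∫(-cos(2*y)) dy + ∫(5*cos(4*y)) dy.
Step 4. Evaluate the standard form: now 5*y*exp(4*y)/4 - 5*exp(4*y)/16 + 5*sin(4*y)/4 + ∫(-cos(2*y)) dy.
Step 5. Evaluate the standard form: now 5*y*exp(4*y)/4 - 5*exp(4*y)/16 - sin(2*y)/2 + 5*sin(4*y)/4.
Answer: 5*y*exp(4*y)/4 - 5*exp(4*y)/16 - sin(2*y)/2 + 5*sin(4*y)/4.


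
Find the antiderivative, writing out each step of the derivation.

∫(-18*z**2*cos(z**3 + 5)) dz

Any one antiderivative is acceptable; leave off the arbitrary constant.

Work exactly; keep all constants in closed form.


Step 1. Substitute u = z**3 + 5, turning ∫(-18*z**2*cos(z**3 + 5)) dz into ∫(-6*cos(u)) du: now ∫(-6*cos(u)) du.
Step 2. Evaluate the standard form: now -6*sin(u).
Step 3. Substitute back u = z**3 + 5: now -6*sin(z**3 + 5).
Answer: -6*sin(z**3 + 5).


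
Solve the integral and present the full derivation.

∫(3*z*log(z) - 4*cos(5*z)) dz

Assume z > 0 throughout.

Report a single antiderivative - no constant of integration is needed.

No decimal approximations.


Step 1. Rewrite: now ∫(3*z*log(z)) dz + ∫(-4*cos(5*z)) dz.
Step 2. Integrate ∫(3*z*log(z)) dz by parts with u = log(z), dv = (3*z) dz, so v = 3*z**2/2 [assuming z > 0]: now 3*z**2*log(z)/2 + ∫(-3*z/2) dz + ∫(-4*cos(5*z)) dz.
Step 3. Evaluate the standard form: now 3*z**2*log(z)/2 - 3*z**2/4 + ∫(-4*cos(5*z)) dz.
Step 4. Evaluate the standard form: now 3*z**2*log(z)/2 - 3*z**2/4 - 4*sin(5*z)/5.
Answer: 3*z**2*log(z)/2 - 3*z**2/4 - 4*sin(5*z)/5.


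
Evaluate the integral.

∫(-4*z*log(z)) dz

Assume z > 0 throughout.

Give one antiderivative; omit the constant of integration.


Answer: -2*z**2*log(z) + z**2.


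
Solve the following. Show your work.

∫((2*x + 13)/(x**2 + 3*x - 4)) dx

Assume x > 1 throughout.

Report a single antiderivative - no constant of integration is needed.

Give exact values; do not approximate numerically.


Step 1. Decompose ∫((2*x + 13)/(x**2 + 3*x - 4)) dx by partial fractions, (2*x + 13)/(x**2 + 3*x - 4) = -1/(x + 4) + 3/(x - 1): now ∫(3/(x - 1)) dx + ∫(-1/(x + 4)) dx.
Step 2. Evaluate the standard form [assuming x > 1]: now 3*log(x - 1) + ∫(-1/(x + 4)) dx.
Step 3. Evaluate the standard form [assuming x > -4]: now 3*log(x - 1) - log(x + 4).
Answer: 3*log(x - 1) - log(x + 4).


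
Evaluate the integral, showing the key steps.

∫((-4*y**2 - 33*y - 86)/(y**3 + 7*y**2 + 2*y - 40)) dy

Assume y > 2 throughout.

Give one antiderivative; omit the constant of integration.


Step 1. Decompose ∫((-4*y**2 - 33*y - 86)/(y**3 + 7*y**2 + 2*y - 40)) dy by partial fractions, (-4*y**2 - 33*y - 86)/(y**3 + 7*y**2 + 2*y - 40) = -3/(y + 5) + 3/(y + 4) - 4/(y - 2): now ∫(-4/(y - 2)) dy + ∫(3/(y + 4)) dy + ∫(-3/(y + 5)) dy.
Step 2. Evaluate the standard form [assuming y > -4]: now 3*log(y + 4) + ∫(-4/(y - 2)) dy + ∫(-3/(y + 5)) dy.
Step 3. Evaluate the standard form [assuming y > -5]: now 3*log(y + 4) - 3*log(y + 5) + ∫(-4/(y - 2)) dy.
Step 4. Evaluate the standard form [assuming y > 2]: now -4*log(y - 2) + 3*log(y + 4) - 3*log(y + 5).
Answer: -4*log(y - 2) + 3*log(y + 4) - 3*log(y + 5).


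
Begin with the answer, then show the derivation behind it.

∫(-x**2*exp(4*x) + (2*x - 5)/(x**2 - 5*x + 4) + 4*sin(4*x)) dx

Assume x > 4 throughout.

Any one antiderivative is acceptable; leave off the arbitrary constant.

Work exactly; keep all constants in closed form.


The answer is -x**2*exp(4*x)/4 + x*exp(4*x)/8 - exp(4*x)/32 + log(x - 4) + log(x - 1) - cos(4*x).
Step 1. Rewrite: now ∫(-x**2*exp(4*x)) dx + ∫((2*x - 5)/(x**2 - 5*x + 4)) dx + ∫(4*sin(4*x)) dx.
Step 2. Evaluate the standard form: now -cos(4*x) + ∫(-x**2*exp(4*x)) dx + ∫((2*x - 5)/(x**2 - 5*x + 4)) dx.
Step 3. Integrate ∫(-x**2*exp(4*x)) dx by parts with u = x**2, dv = (-exp(4*x)) dx, so v = -exp(4*x)/4: now -x**2*exp(4*x)/4 - cos(4*x) + ∫(x*exp(4*x)/2) dx + ∫((2*x - 5)/(x**2 - 5*x + 4)) dx.
Step 4. Integrate ∫(x*exp(4*x)/2) dx by parts with u = x, dv = (exp(4*x)/2) dx, so v = exp(4*x)/8: now -x**2*exp(4*x)/4 + x*exp(4*x)/8 - cos(4*x) + ∫((2*x - 5)/(x**2 - 5*x + 4)) dx + ∫(-exp(4*x)/8) dx.
Step 5. Evaluate the standard form: now -x**2*exp(4*x)/4 + x*exp(4*x)/8 - exp(4*x)/32 - cos(4*x) + ∫((2*x - 5)/(x**2 - 5*x + 4)) dx.
Step 6. Decompose ∫((2*x - 5)/(x**2 - 5*x + 4)) dx by partial fractions, (2*x - 5)/(x**2 - 5*x + 4) = 1/(x - 1) + 1/(x - 4): now -x**2*exp(4*x)/4 + x*exp(4*x)/8 - exp(4*x)/32 - cos(4*x) + ∫(1/(x - 4)) dx + ∫(1/(x - 1)) dx.
Step 7. Evaluate the standard form [assuming x > 1]: now -x**2*exp(4*x)/4 + x*exp(4*x)/8 - exp(4*x)/32 + log(x - 1) - cos(4*x) + ∫(1/(x - 4)) dx.
Step 8. Evaluate the standard form [assuming x > 4]: now -x**2*exp(4*x)/4 + x*exp(4*x)/8 - exp(4*x)/32 + log(x - 4) + log(x - 1) - cos(4*x).
Answer: -x**2*exp(4*x)/4 + x*exp(4*x)/8 - exp(4*x)/32 + log(x - 4) + log(x - 1) - cos(4*x).


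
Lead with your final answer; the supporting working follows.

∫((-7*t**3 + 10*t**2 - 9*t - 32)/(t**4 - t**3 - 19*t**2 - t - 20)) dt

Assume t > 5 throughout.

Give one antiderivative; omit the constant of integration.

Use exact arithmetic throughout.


The answer is -3*log(t - 5) - 4*log(t + 4) + 2*atan(t).
Step 1. Decompose ∫((-7*t**3 + 10*t**2 - 9*t - 32)/(t**4 - t**3 - 19*t**2 - t - 20)) dt by partial fractions, (-7*t**3 + 10*t**2 - 9*t - 32)/(t**4 - t**3 - 19*t**2 - t - 20) = 2/(t**2 + 1) - 4/(t + 4) - 3/(t - 5): now ∫(-3/(t - 5)) dt + ∫(-4/(t + 4)) dt + ∫(2/(t**2 + 1)) dt.
Step 2. Evaluate the standard form [assuming t > 5]: now -3*log(t - 5) + ∫(-4/(t + 4)) dt + ∫(2/(t**2 + 1)) dt.
Step 3. Evaluate the standard form [assuming t > -4]: now -3*log(t - 5) - 4*log(t + 4) + ∫(2/(t**2 + 1)) dt.
Step 4. Evaluate the standard form: now -3*log(t - 5) - 4*log(t + 4) + 2*atan(t).
Answer: -3*log(t - 5) - 4*log(t + 4) + 2*atan(t).


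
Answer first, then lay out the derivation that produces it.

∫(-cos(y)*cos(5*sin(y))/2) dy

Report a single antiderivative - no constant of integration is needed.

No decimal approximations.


The answer is -sin(5*sin(y))/10.
Step 1. Substitute u = sin(y), turning ∫(-cos(y)*cos(5*sin(y))/2) dy into ∫(-cos(5*u)/2) du: now ∫(-cos(5*u)/2) du.
Step 2. Evaluate the standard form: now -sin(5*u)/10.
Step 3. Substitute back u = sin(y): now -sin(5*sin(y))/10.
Answer: -sin(5*sin(y))/10.


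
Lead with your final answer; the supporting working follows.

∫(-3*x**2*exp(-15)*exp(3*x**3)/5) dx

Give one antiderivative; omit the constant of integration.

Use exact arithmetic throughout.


The answer is -exp(3*x**3 - 15)/15.
Step 1. Substitute u = x**3 - 5, turning ∫(-3*x**2*exp(-15)*exp(3*x**3)/5) dx into ∫(-exp(3*u)/5) du: now ∫(-exp(3*u)/5) du.
Step 2. Evaluate the standard form: now -exp(3*u)/15.
Step 3. Substitute back u = x**3 - 5: now -exp(3*x**3 - 15)/15.
Answer: -exp(3*x**3 - 15)/15.


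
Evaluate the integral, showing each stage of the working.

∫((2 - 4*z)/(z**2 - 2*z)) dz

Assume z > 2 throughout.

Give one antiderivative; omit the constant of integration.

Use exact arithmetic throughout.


Step 1. Decompose ∫((2 - 4*z)/(z**2 - 2*z)) dz by partial fractions, (2 - 4*z)/(z**2 - 2*z) = -3/(z - 2) - 1/z: now ∫(-1/z) dz + ∫(-3/(z - 2)) dz.
Step 2. Evaluate the standard form [assuming z > 0]: now -log(z) + ∫(-3/(z - 2)) dz.
Step 3. Evaluate the standard form [assuming z > 2]: now -log(z) - 3*log(z - 2).
Answer: -log(z) - 3*log(z - 2).


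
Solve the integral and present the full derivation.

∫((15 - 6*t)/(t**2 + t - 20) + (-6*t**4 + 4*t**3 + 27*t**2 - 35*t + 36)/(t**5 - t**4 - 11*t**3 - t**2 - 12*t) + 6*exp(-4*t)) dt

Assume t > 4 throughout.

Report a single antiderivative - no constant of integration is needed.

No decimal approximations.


Step 1. Rewrite: now ∫((15 - 6*t)/(t**2 + t - 20)) dt + ∫((-6*t**4 + 4*t**3 + 27*t**2 - 35*t + 36)/(t**5 - t**4 - 11*t**3 - t**2 - 12*t)) dt + ∫(6*exp(-4*t)) dt.
Step 2. Decompose ∫((15 - 6*t)/(t**2 + t - 20)) dt by partial fractions, (15 - 6*t)/(t**2 + t - 20) = -5/(t + 5) - 1/(t - 4): now ∫((-6*t**4 + 4*t**3 + 27*t**2 - 35*t + 36)/(t**5 - t**4 - 11*t**3 - t**2 - 12*t)) dt + ∫(-1/(t - 4)) dt + ∫(-5/(t + 5)) dt + ∫(6*exp(-4*t)) dt.
Step 3. Evaluate the standard form [assuming t > 4]: now -log(t - 4) + ∫((-6*t**4 + 4*t**3 + 27*t**2 - 35*t + 36)/(t**5 - t**4 - 11*t**3 - t**2 - 12*t)) dt + ∫(-5/(t + 5)) dt + ∫(6*exp(-4*t)) dt.
Step 4. Evaluate the standard form [assuming t > -5]: now -log(t - 4) - 5*log(t + 5) + ∫((-6*t**4 + 4*t**3 + 27*t**2 - 35*t + 36)/(t**5 - t**4 - 11*t**3 - t**2 - 12*t)) dt + ∫(6*exp(-4*t)) dt.
Step 5. Evaluate the standard form: now -log(t - 4) - 5*log(t + 5) + ∫((-6*t**4 + 4*t**3 + 27*t**2 - 35*t + 36)/(t**5 - t**4 - 11*t**3 - t**2 - 12*t)) dt - 3*exp(-4*t)/2.
Step 6. Decompose ∫((-6*t**4 + 4*t**3 + 27*t**2 - 35*t + 36)/(t**5 - t**4 - 11*t**3 - t**2 - 12*t)) dt by partial fractions, (-6*t**4 + 4*t**3 + 27*t**2 - 35*t + 36)/(t**5 - t**4 - 11*t**3 - t**2 - 12*t) = 3/(t**2 + 1) - 1/(t + 3) - 2/(t - 4) - 3/t: now -log(t - 4) - 5*log(t + 5) + ∫(-3/t) dt + ∫(-2/(t - 4)) dt + ∫(-1/(t + 3)) dt + ∫(3/(t**2 + 1)) dt - 3*exp(-4*t)/2.
Step 7. Evaluate the standard form [assuming t > 4]: now -3*log(t - 4) - 5*log(t + 5) + ∫(-3/t) dt + ∫(-1/(t + 3)) dt + ∫(3/(t**2 + 1)) dt - 3*exp(-4*t)/2.
Step 8. Evaluate the standard form [assuming t > -3]: now -3*log(t - 4) - log(t + 3) - 5*log(t + 5) + ∫(-3/t) dt + ∫(3/(t**2 + 1)) dt - 3*exp(-4*t)/2.
Step 9. Evaluate the standard form [assuming t > 0]: now -3*log(t) - 3*log(t - 4) - log(t + 3) - 5*log(t + 5) + ∫(3/(t**2 + 1)) dt - 3*exp(-4*t)/2.
Step 10. Evaluate the standard form: now -3*log(t) - 3*log(t - 4) - log(t + 3) - 5*log(t + 5) + 3*atan(t) - 3*exp(-4*t)/2.
Answer: -3*log(t) - 3*log(t - 4) - log(t + 3) - 5*log(t + 5) + 3*atan(t) - 3*exp(-4*t)/2.


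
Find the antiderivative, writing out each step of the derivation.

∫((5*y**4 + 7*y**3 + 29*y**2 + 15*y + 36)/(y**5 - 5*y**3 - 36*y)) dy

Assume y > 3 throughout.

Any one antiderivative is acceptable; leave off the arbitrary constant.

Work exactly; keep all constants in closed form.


Step 1. Decompose ∫((5*y**4 + 7*y**3 + 29*y**2 + 15*y + 36)/(y**5 - 5*y**3 - 36*y)) dy by partial fractions, (5*y**4 + 7*y**3 + 29*y**2 + 15*y + 36)/(y**5 - 5*y**3 - 36*y) = 1/(y**2 + 4) + 2/(y + 3) + 4/(y - 3) - 1/y: now ∫(-1/y) dy + ∫(4/(y - 3)) dy + ∫(2/(y + 3)) dy + ∫(1/(y**2 + 4)) dy.
Step 2. Evaluate the standard form [assuming y > -3]: now 2*log(y + 3) + ∫(-1/y) dy + ∫(4/(y - 3)) dy + ∫(1/(y**2 + 4)) dy.
Step 3. Evaluate the standard form [assuming y > 0]: now -log(y) + 2*log(y + 3) + ∫(4/(y - 3)) dy + ∫(1/(y**2 + 4)) dy.
Step 4. Evaluate the standard form [assuming y > 3]: now -log(y) + 4*log(y - 3) + 2*log(y + 3) + ∫(1/(y**2 + 4)) dy.
Step 5. Evaluate the standard form: now -log(y) + 4*log(y - 3) + 2*log(y + 3) + atan(y/2)/2.
Answer: -log(y) + 4*log(y - 3) + 2*log(y + 3) + atan(y/2)/2.


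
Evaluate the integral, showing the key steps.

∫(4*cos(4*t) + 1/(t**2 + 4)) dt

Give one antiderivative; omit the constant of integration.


Step 1. Rewrite: now ∫(1/(t**2 + 4)) dt + ∫(4*cos(4*t)) dt.
Step 2. Evaluate the standard form: now atan(t/2)/2 + ∫(4*cos(4*t)) dt.
Step 3. Evaluate the standard form: now sin(4*t) + atan(t/2)/2.
Answer: sin(4*t) + atan(t/2)/2.


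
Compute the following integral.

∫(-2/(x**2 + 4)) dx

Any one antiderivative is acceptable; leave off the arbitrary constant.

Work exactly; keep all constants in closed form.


Answer: -atan(x/2).


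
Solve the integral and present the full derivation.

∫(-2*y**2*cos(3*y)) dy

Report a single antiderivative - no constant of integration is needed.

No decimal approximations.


Step 1. Integrate ∫(-2*y**2*cos(3*y)) dy by parts with u = y**2, dv = (-2*cos(3*y)) dy, so v = -2*sin(3*y)/3: now -2*y**2*sin(3*y)/3 + ∫(4*y*sin(3*y)/3) dy.
Step 2. Integrate ∫(4*y*sin(3*y)/3) dy by parts with u = y, dv = (4*sin(3*y)/3) dy, so v = -4*cos(3*y)/9: now -2*y**2*sin(3*y)/3 - 4*y*cos(3*y)/9 + ∫(4*cos(3*y)/9) dy.
Step 3. Evaluate the standard form: now -2*y**2*sin(3*y)/3 - 4*y*cos(3*y)/9 + 4*sin(3*y)/27.
Answer: -2*y**2*sin(3*y)/3 - 4*y*cos(3*y)/9 + 4*sin(3*y)/27.


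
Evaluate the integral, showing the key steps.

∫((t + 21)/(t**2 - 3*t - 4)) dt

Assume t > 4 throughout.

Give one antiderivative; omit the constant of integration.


Step 1. Decompose ∫((t + 21)/(t**2 - 3*t - 4)) dt by partial fractions, (t + 21)/(t**2 - 3*t - 4) = -4/(t + 1) + 5/(t - 4): now ∫(5/(t - 4)) dt + ∫(-4/(t + 1)) dt.
Step 2. Evaluate the standard form [assuming t > -1]: now -4*log(t + 1) + ∫(5/(t - 4)) dt.
Step 3. Evaluate the standard form [assuming t > 4]: now 5*log(t - 4) - 4*log(t + 1).
Answer: 5*log(t - 4) - 4*log(t + 1).


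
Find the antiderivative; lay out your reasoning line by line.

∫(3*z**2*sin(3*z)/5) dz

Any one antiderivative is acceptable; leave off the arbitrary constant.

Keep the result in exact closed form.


Step 1. Integrate ∫(3*z**2*sin(3*z)/5) dz by parts with u = z**2, dv = (3*sin(3*z)/5) dz, so v = -cos(3*z)/5: now -z**2*cos(3*z)/5 + ∫(2*z*cos(3*z)/5) dz.
Step 2. Integrate ∫(2*z*cos(3*z)/5) dz by parts with u = z, dv = (2*cos(3*z)/5) dz, so v = 2*sin(3*z)/15: now -z**2*cos(3*z)/5 + 2*z*sin(3*z)/15 + ∫(-2*sin(3*z)/15) dz.
Step 3. Evaluate the standard form: now -z**2*cos(3*z)/5 + 2*z*sin(3*z)/15 + 2*cos(3*z)/45.
Answer: -z**2*cos(3*z)/5 + 2*z*sin(3*z)/15 + 2*cos(3*z)/45.


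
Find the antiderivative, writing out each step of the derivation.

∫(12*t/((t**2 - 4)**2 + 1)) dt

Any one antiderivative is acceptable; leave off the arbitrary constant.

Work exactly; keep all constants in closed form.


Step 1. Substitute u = t**2 - 4, turning ∫(12*t/((t**2 - 4)**2 + 1)) dt into ∫(6/(u**2 + 1)) du: now ∫(6/(u**2 + 1)) du.
Step 2. Evaluate the standard form: now 6*atan(u).
Step 3. Substitute back u = t**2 - 4: now 6*atan(t**2 - 4).
Answer: 6*atan(t**2 - 4).


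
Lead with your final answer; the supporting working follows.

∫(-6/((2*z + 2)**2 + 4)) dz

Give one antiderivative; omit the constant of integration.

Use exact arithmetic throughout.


The answer is -3*atan(z + 1)/2.
Step 1. Substitute u = 2*z + 2, turning ∫(-6/((2*z + 2)**2 + 4)) dz into ∫(-3/(u**2 + 4)) du: now ∫(-3/(u**2 + 4)) du.
Step 2. Evaluate the standard form: now -3*atan(u/2)/2.
Step 3. Substitute back u = 2*z + 2: now -3*atan(z + 1)/2.
Answer: -3*atan(z + 1)/2.


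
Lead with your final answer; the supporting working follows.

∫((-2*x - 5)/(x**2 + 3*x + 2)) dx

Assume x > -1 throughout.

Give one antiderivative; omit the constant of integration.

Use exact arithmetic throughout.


The answer is -3*log(x + 1) + log(x + 2).
Step 1. Decompose ∫((-2*x - 5)/(x**2 + 3*x + 2)) dx by partial fractions, (-2*x - 5)/(x**2 + 3*x + 2) = 1/(x + 2) - 3/(x + 1): now ∫(-3/(x + 1)) dx + ∫(1/(x + 2)) dx.
Step 2. Evaluate the standard form [assuming x > -1]: now -3*log(x + 1) + ∫(1/(x + 2)) dx.
Step 3. Evaluate the standard form [assuming x > -2]: now -3*log(x + 1) + log(x + 2).
Answer: -3*log(x + 1) + log(x + 2).


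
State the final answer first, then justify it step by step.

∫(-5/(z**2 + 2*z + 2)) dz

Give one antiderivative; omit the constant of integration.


The answer is -5*atan(z + 1).
Step 1. Substitute u = -z - 1, turning ∫(-5/(z**2 + 2*z + 2)) dz into ∫(5/(u**2 + 1)) du: now ∫(5/(u**2 + 1)) du.
Step 2. Evaluate the standard form: now 5*atan(u).
Step 3. Substitute back u = -z - 1: now -5*atan(z + 1).
Answer: -5*atan(z + 1).


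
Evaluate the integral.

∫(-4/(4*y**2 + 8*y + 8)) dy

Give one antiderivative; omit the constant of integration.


Answer: -atan(y + 1).


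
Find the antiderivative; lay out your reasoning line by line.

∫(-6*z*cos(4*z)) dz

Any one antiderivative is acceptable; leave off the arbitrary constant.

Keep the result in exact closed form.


Step 1. Integrate ∫(-6*z*cos(4*z)) dz by parts with u = z, dv = (-6*cos(4*z)) dz, so v = -3*sin(4*z)/2: now -3*z*sin(4*z)/2 + ∫(3*sin(4*z)/2) dz.
Step 2. Evaluate the standard form: now -3*z*sin(4*z)/2 - 3*cos(4*z)/8.
Answer: -3*z*sin(4*z)/2 - 3*cos(4*z)/8.


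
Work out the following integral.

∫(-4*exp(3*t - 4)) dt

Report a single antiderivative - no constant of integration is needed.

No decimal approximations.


Answer: -4*exp(3*t - 4)/3.


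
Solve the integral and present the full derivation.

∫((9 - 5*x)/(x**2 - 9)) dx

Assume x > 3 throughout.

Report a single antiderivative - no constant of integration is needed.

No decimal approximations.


Step 1. Decompose ∫((9 - 5*x)/(x**2 - 9)) dx by partial fractions, (9 - 5*x)/(x**2 - 9) = -4/(x + 3) - 1/(x - 3): now ∫(-1/(x - 3)) dx + ∫(-4/(x + 3)) dx.
Step 2. Evaluate the standard form [assuming x > 3]: now -log(x - 3) + ∫(-4/(x + 3)) dx.
Step 3. Evaluate the standard form [assuming x > -3]: now -log(x - 3) - 4*log(x + 3).
Answer: -log(x - 3) - 4*log(x + 3).


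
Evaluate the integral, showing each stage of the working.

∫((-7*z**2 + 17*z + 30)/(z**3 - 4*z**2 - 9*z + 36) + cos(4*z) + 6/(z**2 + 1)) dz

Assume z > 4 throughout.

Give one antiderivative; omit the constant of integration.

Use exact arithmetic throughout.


Step 1. Rewrite: now ∫((-7*z**2 + 17*z + 30)/(z**3 - 4*z**2 - 9*z + 36)) dz + ∫(6/(z**2 + 1)) dz + ∫(cos(4*z)) dz.
Step 2. Decompose ∫((-7*z**2 + 17*z + 30)/(z**3 - 4*z**2 - 9*z + 36)) dz by partial fractions, (-7*z**2 + 17*z + 30)/(z**3 - 4*z**2 - 9*z + 36) = -2/(z + 3) - 3/(z - 3) - 2/(z - 4): now ∫(-2/(z - 4)) dz + ∫(-3/(z - 3)) dz + ∫(-2/(z + 3)) dz + ∫(6/(z**2 + 1)) dz + ∫(cos(4*z)) dz.
Step 3. Evaluate the standard form [assuming z > 4]: now -2*log(z - 4) + ∫(-3/(z - 3)) dz + ∫(-2/(z + 3)) dz + ∫(6/(z**2 + 1)) dz + ∫(cos(4*z)) dz.
Step 4. Evaluate the standard form [assuming z > 3]: now -2*log(z - 4) - 3*log(z - 3) + ∫(-2/(z + 3)) dz + ∫(6/(z**2 + 1)) dz + ∫(cos(4*z)) dz.
Step 5. Evaluate the standard form [assuming z > -3]: now -2*log(z - 4) - 3*log(z - 3) - 2*log(z + 3) + ∫(6/(z**2 + 1)) dz + ∫(cos(4*z)) dz.
Step 6. Evaluate the standard form: now -2*log(z - 4) - 3*log(z - 3) - 2*log(z + 3) + sin(4*z)/4 + ∫(6/(z**2 + 1)) dz.
Step 7. Evaluate the standard form: now -2*log(z - 4) - 3*log(z - 3) - 2*log(z + 3) + sin(4*z)/4 + 6*atan(z).
Answer: -2*log(z - 4) - 3*log(z - 3) - 2*log(z + 3) + sin(4*z)/4 + 6*atan(z).


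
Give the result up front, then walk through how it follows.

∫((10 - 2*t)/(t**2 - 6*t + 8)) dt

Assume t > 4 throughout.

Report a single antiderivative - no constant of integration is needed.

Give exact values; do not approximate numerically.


The answer is log(t - 4) - 3*log(t - 2).
Step 1. Decompose ∫((10 - 2*t)/(t**2 - 6*t + 8)) dt by partial fractions, (10 - 2*t)/(t**2 - 6*t + 8) = -3/(t - 2) + 1/(t - 4): now ∫(1/(t - 4)) dt + ∫(-3/(t - 2)) dt.
Step 2. Evaluate the standard form [assuming t > 4]: now log(t - 4) + ∫(-3/(t - 2)) dt.
Step 3. Evaluate the standard form [assuming t > 2]: now log(t - 4) - 3*log(t - 2).
Answer: log(t - 4) - 3*log(t - 2).


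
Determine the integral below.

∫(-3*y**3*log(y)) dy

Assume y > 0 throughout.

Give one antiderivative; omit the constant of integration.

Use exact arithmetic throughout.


Answer: -3*y**4*log(y)/4 + 3*y**4/16.


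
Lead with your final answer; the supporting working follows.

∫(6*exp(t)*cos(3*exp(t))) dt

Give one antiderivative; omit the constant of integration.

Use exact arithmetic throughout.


The answer is 2*sin(3*exp(t)).
Step 1. Substitute u = exp(t), turning ∫(6*exp(t)*cos(3*exp(t))) dt into ∫(6*cos(3*u)) du: now ∫(6*cos(3*u)) du.
Step 2. Evaluate the standard form: now 2*sin(3*u).
Step 3. Substitute back u = exp(t): now 2*sin(3*exp(t)).
Answer: 2*sin(3*exp(t)).


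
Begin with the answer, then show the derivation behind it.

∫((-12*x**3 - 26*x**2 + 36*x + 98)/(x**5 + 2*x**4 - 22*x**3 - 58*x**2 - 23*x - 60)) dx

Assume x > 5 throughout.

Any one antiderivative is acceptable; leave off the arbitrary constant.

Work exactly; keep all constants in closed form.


The answer is -log(x - 5) - log(x + 3) + 2*log(x + 4) - 2*atan(x).
Step 1. Decompose ∫((-12*x**3 - 26*x**2 + 36*x + 98)/(x**5 + 2*x**4 - 22*x**3 - 58*x**2 - 23*x - 60)) dx by partial fractions, (-12*x**3 - 26*x**2 + 36*x + 98)/(x**5 + 2*x**4 - 22*x**3 - 58*x**2 - 23*x - 60) = -2/(x**2 + 1) + 2/(x + 4) - 1/(x + 3) - 1/(x - 5): now ∫(-1/(x - 5)) dx + ∫(-1/(x + 3)) dx + ∫(2/(x + 4)) dx + ∫(-2/(x**2 + 1)) dx.
Step 2. Evaluate the standard form [assuming x > 5]: now -log(x - 5) + ∫(-1/(x + 3)) dx + ∫(2/(x + 4)) dx + ∫(-2/(x**2 + 1)) dx.
Step 3. Evaluate the standard form [assuming x > -3]: now -log(x - 5) - log(x + 3) + ∫(2/(x + 4)) dx + ∫(-2/(x**2 + 1)) dx.
Step 4. Evaluate the standard form [assuming x > -4]: now -log(x - 5) - log(x + 3) + 2*log(x + 4) + ∫(-2/(x**2 + 1)) dx.
Step 5. Evaluate the standard form: now -log(x - 5) - log(x + 3) + 2*log(x + 4) - 2*atan(x).
Answer: -log(x - 5) - log(x + 3) + 2*log(x + 4) - 2*atan(x).


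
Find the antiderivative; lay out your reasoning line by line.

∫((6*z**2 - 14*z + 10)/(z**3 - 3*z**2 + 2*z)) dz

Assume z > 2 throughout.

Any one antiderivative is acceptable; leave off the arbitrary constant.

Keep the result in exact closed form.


Step 1. Decompose ∫((6*z**2 - 14*z + 10)/(z**3 - 3*z**2 + 2*z)) dz by partial fractions, (6*z**2 - 14*z + 10)/(z**3 - 3*z**2 + 2*z) = -2/(z - 1) + 3/(z - 2) + 5/z: now ∫(5/z) dz + ∫(3/(z - 2)) dz + ∫(-2/(z - 1)) dz.
Step 2. Evaluate the standard form [assuming z > 2]: now 3*log(z - 2) + ∫(5/z) dz + ∫(-2/(z - 1)) dz.
Step 3. Evaluate the standard form [assuming z > 1]: now 3*log(z - 2) - 2*log(z - 1) + ∫(5/z) dz.
Step 4. Evaluate the standard form [assuming z > 0]: now 5*log(z) + 3*log(z - 2) - 2*log(z - 1).
Answer: 5*log(z) + 3*log(z - 2) - 2*log(z - 1).


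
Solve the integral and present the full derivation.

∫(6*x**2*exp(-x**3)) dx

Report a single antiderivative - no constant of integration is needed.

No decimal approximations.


Step 1. Substitute u = x**3, turning ∫(6*x**2*exp(-x**3)) dx into ∫(2*exp(-u)) du: now ∫(2*exp(-u)) du.
Step 2. Evaluate the standard form: now -2*exp(-u).
Step 3. Substitute back u = x**3: now -2*exp(-x**3).
Answer: -2*exp(-x**3).


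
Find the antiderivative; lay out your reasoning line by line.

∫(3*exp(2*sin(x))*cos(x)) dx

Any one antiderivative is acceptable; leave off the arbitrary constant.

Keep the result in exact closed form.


Step 1. Substitute u = sin(x), turning ∫(3*exp(2*sin(x))*cos(x)) dx into ∫(3*exp(2*u)) du: now ∫(3*exp(2*u)) du.
Step 2. Evaluate the standard form: now 3*exp(2*u)/2.
Step 3. Substitute back u = sin(x): now 3*exp(2*sin(x))/2.
Answer: 3*exp(2*sin(x))/2.


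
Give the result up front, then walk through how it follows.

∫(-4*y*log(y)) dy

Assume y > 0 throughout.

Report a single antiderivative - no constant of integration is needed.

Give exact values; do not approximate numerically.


The answer is -2*y**2*log(y) + y**2.
Step 1. Integrate ∫(-4*y*log(y)) dy by parts with u = log(y), dv = (-4*y) dy, so v = -2*y**2 [assuming y > 0]: now -2*y**2*log(y) + ∫(2*y) dy.
Step 2. Evaluate the standard form: now -2*y**2*log(y) + y**2.
Answer: -2*y**2*log(y) + y**2.


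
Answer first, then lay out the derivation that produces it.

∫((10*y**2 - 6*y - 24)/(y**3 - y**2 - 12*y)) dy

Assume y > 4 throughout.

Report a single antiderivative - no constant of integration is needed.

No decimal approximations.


The answer is 2*log(y) + 4*log(y - 4) + 4*log(y + 3).
Step 1. Decompose ∫((10*y**2 - 6*y - 24)/(y**3 - y**2 - 12*y)) dy by partial fractions, (10*y**2 - 6*y - 24)/(y**3 - y**2 - 12*y) = 4/(y + 3) + 4/(y - 4) + 2/y: now ∫(2/y) dy + ∫(4/(y - 4)) dy + ∫(4/(y + 3)) dy.
Step 2. Evaluate the standard form [assuming y > 4]: now 4*log(y - 4) + ∫(2/y) dy + ∫(4/(y + 3)) dy.
Step 3. Evaluate the standard form [assuming y > -3]: now 4*log(y - 4) + 4*log(y + 3) + ∫(2/y) dy.
Step 4. Evaluate the standard form [assuming y > 0]: now 2*log(y) + 4*log(y - 4) + 4*log(y + 3).
Answer: 2*log(y) + 4*log(y - 4) + 4*log(y + 3).


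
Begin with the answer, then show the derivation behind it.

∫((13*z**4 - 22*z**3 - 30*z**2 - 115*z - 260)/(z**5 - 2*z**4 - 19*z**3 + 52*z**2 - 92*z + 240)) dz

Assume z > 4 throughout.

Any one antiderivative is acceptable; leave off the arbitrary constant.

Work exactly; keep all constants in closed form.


The answer is 4*log(z - 4) + 4*log(z - 3) + 5*log(z + 5) + atan(z/2)/2.
Step 1. Decompose ∫((13*z**4 - 22*z**3 - 30*z**2 - 115*z - 260)/(z**5 - 2*z**4 - 19*z**3 + 52*z**2 - 92*z + 240)) dz by partial fractions, (13*z**4 - 22*z**3 - 30*z**2 - 115*z - 260)/(z**5 - 2*z**4 - 19*z**3 + 52*z**2 - 92*z + 240) = 1/(z**2 + 4) + 5/(z + 5) + 4/(z - 3) + 4/(z - 4): now ∫(4/(z - 4)) dz + ∫(4/(z - 3)) dz + ∫(5/(z + 5)) dz + ∫(1/(z**2 + 4)) dz.
Step 2. Evaluate the standard form [assuming z > 3]: now 4*log(z - 3) + ∫(4/(z - 4)) dz + ∫(5/(z + 5)) dz + ∫(1/(z**2 + 4)) dz.
Step 3. Evaluate the standard form [assuming z > 4]: now 4*log(z - 4) + 4*log(z - 3) + ∫(5/(z + 5)) dz + ∫(1/(z**2 + 4)) dz.
Step 4. Evaluate the standard form [assuming z > -5]: now 4*log(z - 4) + 4*log(z - 3) + 5*log(z + 5) + ∫(1/(z**2 + 4)) dz.
Step 5. Evaluate the standard form: now 4*log(z - 4) + 4*log(z - 3) + 5*log(z + 5) + atan(z/2)/2.
Answer: 4*log(z - 4) + 4*log(z - 3) + 5*log(z + 5) + atan(z/2)/2.


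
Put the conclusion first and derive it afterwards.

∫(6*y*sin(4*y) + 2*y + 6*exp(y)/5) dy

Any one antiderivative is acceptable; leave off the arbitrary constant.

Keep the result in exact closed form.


The answer is y**2 - 3*y*cos(4*y)/2 + 6*exp(y)/5 + 3*sin(4*y)/8.
Step 1. Rewrite: now ∫(2*y) dy + ∫(6*y*sin(4*y)) dy + ∫(6*exp(y)/5) dy.
Step 2. Evaluate the standard form: now 6*exp(y)/5 + ∫(2*y) dy + ∫(6*y*sin(4*y)) dy.
Step 3. Integrate ∫(6*y*sin(4*y)) dy by parts with u = y, dv = (6*sin(4*y)) dy, so v = -3*cos(4*y)/2: now -3*y*cos(4*y)/2 + 6*exp(y)/5 + ∫(2*y) dy + ∫(3*cos(4*y)/2) dy.
Step 4. Evaluate the standard form: now -3*y*cos(4*y)/2 + 6*exp(y)/5 + 3*sin(4*y)/8 + ∫(2*y) dy.
Step 5. Evaluate the standard form: now y**2 - 3*y*cos(4*y)/2 + 6*exp(y)/5 + 3*sin(4*y)/8.
Answer: y**2 - 3*y*cos(4*y)/2 + 6*exp(y)/5 + 3*sin(4*y)/8.


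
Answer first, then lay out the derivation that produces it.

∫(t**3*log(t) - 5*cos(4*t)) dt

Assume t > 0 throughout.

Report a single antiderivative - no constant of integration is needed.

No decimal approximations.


The answer is t**4*log(t)/4 - t**4/16 - 5*sin(4*t)/4.
Step 1. Rewrite: now ∫(t**3*log(t)) dt + ∫(-5*cos(4*t)) dt.
Step 2. Integrate ∫(t**3*log(t)) dt by parts with u = log(t), dv = (t**3) dt, so v = t**4/4 [assuming t > 0]: now t**4*log(t)/4 + ∫(-t**3/4) dt + ∫(-5*cos(4*t)) dt.
Step 3. Evaluate the standard form: now t**4*log(t)/4 - t**4/16 + ∫(-5*cos(4*t)) dt.
Step 4. Evaluate the standard form: now t**4*log(t)/4 - t**4/16 - 5*sin(4*t)/4.
Answer: t**4*log(t)/4 - t**4/16 - 5*sin(4*t)/4.


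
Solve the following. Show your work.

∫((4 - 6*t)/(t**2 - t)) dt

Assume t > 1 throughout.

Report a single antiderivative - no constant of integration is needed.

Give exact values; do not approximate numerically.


Step 1. Decompose ∫((4 - 6*t)/(t**2 - t)) dt by partial fractions, (4 - 6*t)/(t**2 - t) = -2/(t - 1) - 4/t: now ∫(-4/t) dt + ∫(-2/(t - 1)) dt.
Step 2. Evaluate the standard form [assuming t > 0]: now -4*log(t) + ∫(-2/(t - 1)) dt.
Step 3. Evaluate the standard form [assuming t > 1]: now -4*log(t) - 2*log(t - 1).
Answer: -4*log(t) - 2*log(t - 1).


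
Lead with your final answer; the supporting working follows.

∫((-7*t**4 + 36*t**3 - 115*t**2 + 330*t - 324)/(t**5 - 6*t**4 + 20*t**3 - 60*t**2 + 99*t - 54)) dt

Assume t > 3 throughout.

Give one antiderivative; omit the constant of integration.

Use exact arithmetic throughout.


The answer is log(t - 3) - 4*log(t - 2) - 4*log(t - 1) + atan(t/3).
Step 1. Decompose ∫((-7*t**4 + 36*t**3 - 115*t**2 + 330*t - 324)/(t**5 - 6*t**4 + 20*t**3 - 60*t**2 + 99*t - 54)) dt by partial fractions, (-7*t**4 + 36*t**3 - 115*t**2 + 330*t - 324)/(t**5 - 6*t**4 + 20*t**3 - 60*t**2 + 99*t - 54) = 3/(t**2 + 9) - 4/(t - 1) - 4/(t - 2) + 1/(t - 3): now ∫(1/(t - 3)) dt + ∫(-4/(t - 2)) dt + ∫(-4/(t - 1)) dt + ∫(3/(t**2 + 9)) dt.
Step 2. Evaluate the standard form [assuming t > 1]: now -4*log(t - 1) + ∫(1/(t - 3)) dt + ∫(-4/(t - 2)) dt + ∫(3/(t**2 + 9)) dt.
Step 3. Evaluate the standard form [assuming t > 2]: now -4*log(t - 2) - 4*log(t - 1) + ∫(1/(t - 3)) dt + ∫(3/(t**2 + 9)) dt.
Step 4. Evaluate the standard form [assuming t > 3]: now log(t - 3) - 4*log(t - 2) - 4*log(t - 1) + ∫(3/(t**2 + 9)) dt.
Step 5. Evaluate the standard form: now log(t - 3) - 4*log(t - 2) - 4*log(t - 1) + atan(t/3).
Answer: log(t - 3) - 4*log(t - 2) - 4*log(t - 1) + atan(t/3).


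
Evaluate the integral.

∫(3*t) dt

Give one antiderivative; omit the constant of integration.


Answer: 3*t**2/2.


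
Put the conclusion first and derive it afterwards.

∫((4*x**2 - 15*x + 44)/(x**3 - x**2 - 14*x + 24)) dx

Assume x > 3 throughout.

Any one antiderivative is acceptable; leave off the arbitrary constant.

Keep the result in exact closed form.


The answer is 5*log(x - 3) - 5*log(x - 2) + 4*log(x + 4).
Step 1. Decompose ∫((4*x**2 - 15*x + 44)/(x**3 - x**2 - 14*x + 24)) dx by partial fractions, (4*x**2 - 15*x + 44)/(x**3 - x**2 - 14*x + 24) = 4/(x + 4) - 5/(x - 2) + 5/(x - 3): now ∫(5/(x - 3)) dx + ∫(-5/(x - 2)) dx + ∫(4/(x + 4)) dx.
Step 2. Evaluate the standard form [assuming x > 3]: now 5*log(x - 3) + ∫(-5/(x - 2)) dx + ∫(4/(x + 4)) dx.
Step 3. Evaluate the standard form [assuming x > 2]: now 5*log(x - 3) - 5*log(x - 2) + ∫(4/(x + 4)) dx.
Step 4. Evaluate the standard form [assuming x > -4]: now 5*log(x - 3) - 5*log(x - 2) + 4*log(x + 4).
Answer: 5*log(x - 3) - 5*log(x - 2) + 4*log(x + 4).
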